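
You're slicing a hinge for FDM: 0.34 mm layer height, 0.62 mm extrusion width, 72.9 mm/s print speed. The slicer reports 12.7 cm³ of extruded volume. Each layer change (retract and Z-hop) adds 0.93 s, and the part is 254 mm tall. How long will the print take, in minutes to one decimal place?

25.4 minutes

Bead cross-section = 0.34 × 0.62 = 0.2108 mm².
Path length: 12700 mm³ / 0.2108 mm² → 60246.7 mm.
Time extruding: 60246.7 / 72.9 → 826.4 s.
Layers = ⌈254/0.34⌉ = 748.
Z-hop total = 748 × 0.93 = 695.64 s.
Altogether 826.4 + 695.64 = 1522.04 s, i.e. 25.4 minutes.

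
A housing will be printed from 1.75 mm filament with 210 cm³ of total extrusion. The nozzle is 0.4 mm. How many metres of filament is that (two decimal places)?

87.31 m

A = π r² = π × 0.875² = 2.4053 mm².
L = 210000 mm³ / 2.4053 mm² = 87307.2 mm, i.e. 87.31 m.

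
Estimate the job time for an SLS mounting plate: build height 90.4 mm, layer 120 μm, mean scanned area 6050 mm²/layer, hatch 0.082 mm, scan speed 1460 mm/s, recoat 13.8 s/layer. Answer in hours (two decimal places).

Layers = ⌈90.4/0.12⌉ = 754.
Hatch length per layer = 6050 / 0.082 = 73780.5 mm.
Scan time per layer: 73780.5 / 1460 → 50.5346 s.
Per-layer time = 50.5346 + 13.8 = 64.3346 s.
Build time = 754 × 64.3346 = 48508.2884 s = 13.47 hours.

13.47 hours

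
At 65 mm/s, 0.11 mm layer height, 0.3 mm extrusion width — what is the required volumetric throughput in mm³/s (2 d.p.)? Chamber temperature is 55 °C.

Extrusion cross-section = 0.11 × 0.3 = 0.033 mm².
Volumetric flow = 65 × 0.033 = 2.15 mm³/s.

2.15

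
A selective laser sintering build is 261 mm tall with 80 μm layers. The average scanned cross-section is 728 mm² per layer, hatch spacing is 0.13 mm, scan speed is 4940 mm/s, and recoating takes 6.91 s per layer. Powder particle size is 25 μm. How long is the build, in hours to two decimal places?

7.29 hours

Number of layers: 261 / 0.08 → 3263 (rounded up).
Hatch length per layer: 728 / 0.13 → 5600 mm.
Per-layer scan time = 5600 / 4940 = 1.1336 s.
Time per layer = 1.1336 + 6.91, so 8.0436 s.
3263 layers × 8.0436 s/layer = 26246.2668 s, i.e. 7.29 hours.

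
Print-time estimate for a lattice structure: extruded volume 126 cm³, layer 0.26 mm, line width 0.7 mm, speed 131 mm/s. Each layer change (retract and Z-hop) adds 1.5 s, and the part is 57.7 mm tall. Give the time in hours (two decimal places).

Line area = 0.26 × 0.7 = 0.182 mm².
Total extruded path = 126000/0.182 = 692307.7 mm.
Time extruding: 692307.7 / 131 → 5284.8 s.
Layer count = ceil(57.7 / 0.26) = 222.
Layer-change overhead = 222 × 1.5, so 333 s.
Altogether 5284.8 + 333 = 5617.8 s, i.e. 1.56 hours.

1.56 hours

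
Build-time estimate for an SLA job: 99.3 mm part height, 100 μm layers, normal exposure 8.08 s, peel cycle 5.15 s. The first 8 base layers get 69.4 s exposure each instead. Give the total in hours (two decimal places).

Layers = ⌈99.3/0.1⌉ = 993.
Base layers = 8 × (69.4 + 5.15), so 596.4 s.
Regular layers: 985 × (8.08 + 5.15) → 13031.55 s.
Total = 596.4 + 13031.55 = 13627.95 s = 3.79 hours.

3.79 hours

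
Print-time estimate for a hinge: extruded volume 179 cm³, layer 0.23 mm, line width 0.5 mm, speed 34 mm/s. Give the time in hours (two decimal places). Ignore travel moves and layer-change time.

12.72 hours

Bead cross-section = 0.23 × 0.5, so 0.115 mm².
Path length: 179000 mm³ / 0.115 mm² → 1556521.7 mm.
Print-move time = 1556521.7 / 34 = 45780.1 s.
45780.1 s = 12.72 hours.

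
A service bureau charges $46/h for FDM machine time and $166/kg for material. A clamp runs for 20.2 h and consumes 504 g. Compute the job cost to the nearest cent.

$1012.86

Machine cost: 46 × 20.2 → $929.20.
Material charge: 166 × 504/1000 → $83.664.
Job cost: 929.20 + 83.664 = 1012.864 ≈ $1012.86.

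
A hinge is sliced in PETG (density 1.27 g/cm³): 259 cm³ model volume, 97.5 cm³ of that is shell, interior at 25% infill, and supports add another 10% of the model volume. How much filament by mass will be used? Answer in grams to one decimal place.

208.0 g

Interior volume: 259 − 97.5 → 161.5 cm³.
Infill volume: 0.25 × 161.5 → 40.375 cm³.
Support = 0.10 × 259, so 25.9 cm³.
Total printed volume = 97.5 + 40.375 + 25.9, so 163.775 cm³.
Mass = 163.775 × 1.27 = 207.99425 g.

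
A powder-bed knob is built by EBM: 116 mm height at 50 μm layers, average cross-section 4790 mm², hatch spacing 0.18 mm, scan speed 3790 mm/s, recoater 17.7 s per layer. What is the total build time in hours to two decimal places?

15.93 hours

Number of layers: 116 / 0.05 → 2320 (rounded up).
Per-layer scan distance: 4790 / 0.18 → 26611.1 mm.
Scan time per layer: 26611.1 / 3790 → 7.0214 s.
Time per layer = 7.0214 + 17.7 = 24.7214 s.
2320 layers × 24.7214 s/layer = 57353.648 s, i.e. 15.93 hours.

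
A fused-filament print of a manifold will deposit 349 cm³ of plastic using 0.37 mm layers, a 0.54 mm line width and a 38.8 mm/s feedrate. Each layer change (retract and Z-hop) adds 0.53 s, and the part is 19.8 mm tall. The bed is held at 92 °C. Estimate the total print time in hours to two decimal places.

12.51 hours

Bead cross-section: 0.37 × 0.54 → 0.1998 mm².
Toolpath length = 349 cm³ / 0.1998 mm² = 349000 / 0.1998 = 1746746.7 mm.
Extrusion time = 1746746.7 / 38.8 = 45019.2 s.
Number of layers: 19.8 / 0.37 → 54 (rounded up).
Non-print overhead = 54 × 0.53 = 28.62 s.
Total = 45019.2 + 28.62 = 45047.82 s = 12.51 hours.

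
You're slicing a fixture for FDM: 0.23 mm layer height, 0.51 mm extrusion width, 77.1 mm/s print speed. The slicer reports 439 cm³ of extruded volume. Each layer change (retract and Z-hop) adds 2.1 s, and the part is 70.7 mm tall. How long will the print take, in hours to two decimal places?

13.66 hours

Extrusion cross-section = 0.23 × 0.51, so 0.1173 mm².
Total extruded path = 439000/0.1173 = 3742540.5 mm.
Extrusion time: 3742540.5 / 77.1 → 48541.4 s.
Number of layers: 70.7 / 0.23 → 308 (rounded up).
Non-print overhead = 308 × 2.1, so 646.8 s.
Altogether 48541.4 + 646.8 = 49188.2 s, i.e. 13.66 hours.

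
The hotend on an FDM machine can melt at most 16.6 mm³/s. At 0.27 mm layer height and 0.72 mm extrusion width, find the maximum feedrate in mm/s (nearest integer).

85 mm/s

Bead cross-section: 0.27 × 0.72 → 0.1944 mm².
v_max = Q/A = 16.6/0.1944 = 85.39 mm/s → 85 mm/s.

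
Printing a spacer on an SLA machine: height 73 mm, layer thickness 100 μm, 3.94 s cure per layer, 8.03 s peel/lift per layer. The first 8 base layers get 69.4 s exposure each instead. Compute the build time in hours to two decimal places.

Layers = ⌈73/0.1⌉ = 730.
Base layers = 8 × (69.4 + 8.03) = 619.44 s.
Regular layers = 722 × (3.94 + 8.03), so 8642.34 s.
Sum: 619.44 + 8642.34 = 9261.78 s → 2.57 hours.

2.57 hours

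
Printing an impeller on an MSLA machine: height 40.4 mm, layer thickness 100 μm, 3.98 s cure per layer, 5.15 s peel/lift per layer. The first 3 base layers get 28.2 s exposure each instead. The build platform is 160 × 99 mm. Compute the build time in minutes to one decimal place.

Layer count = ceil(40.4 / 0.1) = 404.
Bottom layers = 3 × (28.2 + 5.15), so 100.05 s.
Regular layers: 401 × (3.98 + 5.15) → 3661.13 s.
Total = 100.05 + 3661.13 = 3761.18 s = 62.7 minutes.

62.7 minutes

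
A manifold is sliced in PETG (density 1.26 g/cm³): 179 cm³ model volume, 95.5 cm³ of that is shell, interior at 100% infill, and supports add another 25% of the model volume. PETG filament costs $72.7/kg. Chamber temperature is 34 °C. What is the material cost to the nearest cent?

$20.50

Volume inside the shell = 179 − 95.5, so 83.5 cm³.
Deposited infill: 1.00 × 83.5 → 83.5 cm³.
Support = 0.25 × 179 = 44.75 cm³.
Deposited volume = 95.5 + 83.5 + 44.75, so 223.75 cm³.
Mass: 223.75 × 1.26 → 281.925 g.
Cost = 281.925 g / 1000 × $72.7/kg = $20.50.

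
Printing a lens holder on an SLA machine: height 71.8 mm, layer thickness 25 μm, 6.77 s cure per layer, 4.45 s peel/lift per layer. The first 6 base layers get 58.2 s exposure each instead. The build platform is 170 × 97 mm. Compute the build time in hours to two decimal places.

Layers = ⌈71.8/0.025⌉ = 2872.
Burn-in layers = 6 × (58.2 + 4.45), so 375.9 s.
Regular layers = 2866 × (6.77 + 4.45), so 32156.52 s.
Sum: 375.9 + 32156.52 = 32532.42 s → 9.04 hours.

9.04 hours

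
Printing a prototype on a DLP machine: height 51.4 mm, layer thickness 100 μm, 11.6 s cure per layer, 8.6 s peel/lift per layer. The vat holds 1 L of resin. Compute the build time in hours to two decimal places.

Layer count = ceil(51.4 / 0.1) = 514.
Cycle time = 11.6 + 8.6 = 20.2 s.
Build time: 514 × 20.2 s = 10382.8 s, i.e. 2.88 hours.

2.88 hours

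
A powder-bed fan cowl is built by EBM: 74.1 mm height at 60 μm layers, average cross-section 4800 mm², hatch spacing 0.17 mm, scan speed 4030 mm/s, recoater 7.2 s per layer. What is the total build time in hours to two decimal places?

4.87 hours

Layer count = ceil(74.1 / 0.06) = 1235.
Per-layer scan distance: 4800 / 0.17 → 28235.3 mm.
Scan time per layer = 28235.3 / 4030 = 7.0063 s.
Time per layer = 7.0063 + 7.2 = 14.2063 s.
Total: 1235 × 14.2063 s = 17544.7805 s → 4.87 hours.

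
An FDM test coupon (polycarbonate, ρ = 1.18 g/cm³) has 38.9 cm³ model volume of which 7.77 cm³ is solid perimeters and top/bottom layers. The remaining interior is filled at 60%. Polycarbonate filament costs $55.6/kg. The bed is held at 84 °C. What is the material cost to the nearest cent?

Infill region = 38.9 − 7.77 = 31.13 cm³.
Infill deposited: 0.60 × 31.13 → 18.678 cm³.
Total printed volume = 7.77 + 18.678, so 26.448 cm³.
Mass = 26.448 × 1.18 = 31.20864 g.
Cost = 31.20864 g / 1000 × $55.6/kg = $1.74.

$1.74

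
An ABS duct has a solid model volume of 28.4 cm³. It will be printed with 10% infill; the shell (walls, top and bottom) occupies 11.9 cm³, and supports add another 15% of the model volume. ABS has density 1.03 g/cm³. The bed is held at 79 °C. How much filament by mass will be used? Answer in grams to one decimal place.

Volume inside the shell = 28.4 − 11.9 = 16.5 cm³.
Infill volume = 0.10 × 16.5, so 1.65 cm³.
Support: 0.15 × 28.4 → 4.26 cm³.
Total printed volume = 11.9 + 1.65 + 4.26 = 17.81 cm³.
Mass: 17.81 × 1.03 → 18.3443 g.

18.3 g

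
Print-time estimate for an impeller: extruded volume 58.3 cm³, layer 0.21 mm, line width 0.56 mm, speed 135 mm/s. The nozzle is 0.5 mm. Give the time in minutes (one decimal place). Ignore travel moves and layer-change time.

61.2 minutes

Extrusion cross-section = 0.21 × 0.56, so 0.1176 mm².
Toolpath length = 58.3 cm³ / 0.1176 mm² = 58300 / 0.1176 = 495748.3 mm.
Print-move time = 495748.3 / 135 = 3672.2 s.
3672.2 s = 61.2 minutes.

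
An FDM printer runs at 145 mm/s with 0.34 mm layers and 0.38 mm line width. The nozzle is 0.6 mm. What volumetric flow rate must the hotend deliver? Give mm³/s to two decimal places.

18.73

A: 0.34 × 0.38 → 0.1292 mm².
Volumetric flow = 145 × 0.1292 = 18.73 mm³/s.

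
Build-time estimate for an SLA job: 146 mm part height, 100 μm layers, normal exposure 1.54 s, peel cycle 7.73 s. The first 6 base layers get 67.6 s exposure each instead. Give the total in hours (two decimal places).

Number of layers: 146 / 0.1 → 1460 (rounded up).
Burn-in layers = 6 × (67.6 + 7.73), so 451.98 s.
Remaining layers = 1454 × (1.54 + 7.73) = 13478.58 s.
Total = 451.98 + 13478.58 = 13930.56 s = 3.87 hours.

3.87 hours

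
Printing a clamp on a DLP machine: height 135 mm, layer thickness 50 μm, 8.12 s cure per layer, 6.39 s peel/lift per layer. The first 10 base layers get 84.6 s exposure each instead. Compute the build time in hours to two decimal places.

11.09 hours

Number of layers: 135 / 0.05 → 2700 (rounded up).
Burn-in layers = 10 × (84.6 + 6.39), so 909.9 s.
Remaining layers: 2690 × (8.12 + 6.39) → 39031.9 s.
Total = 909.9 + 39031.9 = 39941.8 s = 11.09 hours.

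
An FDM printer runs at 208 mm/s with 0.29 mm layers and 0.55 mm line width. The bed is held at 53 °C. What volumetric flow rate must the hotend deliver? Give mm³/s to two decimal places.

Extrusion cross-section = 0.29 × 0.55 = 0.1595 mm².
Q = v·A = 208 × 0.1595 = 33.18 mm³/s.

33.18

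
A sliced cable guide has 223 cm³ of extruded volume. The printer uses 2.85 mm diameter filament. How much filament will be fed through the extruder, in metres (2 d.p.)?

34.96 m

Filament cross-section = π × (2.85/2)² = 6.3794 mm².
L = 223000 mm³ / 6.3794 mm² = 34956.27 mm, i.e. 34.96 m.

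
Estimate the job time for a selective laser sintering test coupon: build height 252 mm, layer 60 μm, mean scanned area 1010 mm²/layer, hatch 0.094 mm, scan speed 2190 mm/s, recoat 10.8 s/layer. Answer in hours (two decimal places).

18.32 hours

Layer count = ceil(252 / 0.06) = 4200.
Hatch length per layer = 1010 / 0.094, so 10744.7 mm.
Laser time per layer = 10744.7 / 2190 = 4.9063 s.
Layer cycle = 4.9063 + 10.8, so 15.7063 s.
4200 layers × 15.7063 s/layer = 65966.46 s, i.e. 18.32 hours.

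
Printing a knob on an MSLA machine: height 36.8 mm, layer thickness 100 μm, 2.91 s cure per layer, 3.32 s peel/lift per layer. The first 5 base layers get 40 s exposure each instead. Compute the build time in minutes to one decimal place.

41.3 minutes

Layers = ⌈36.8/0.1⌉ = 368.
Bottom layers = 5 × (40 + 3.32) = 216.6 s.
Normal layers = 363 × (2.91 + 3.32), so 2261.49 s.
Sum: 216.6 + 2261.49 = 2478.09 s → 41.3 minutes.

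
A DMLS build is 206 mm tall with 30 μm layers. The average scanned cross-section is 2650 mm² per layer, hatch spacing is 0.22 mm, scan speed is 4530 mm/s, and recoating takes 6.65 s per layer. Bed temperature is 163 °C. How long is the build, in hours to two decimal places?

17.76 hours

Layers = ⌈206/0.03⌉ = 6867.
Hatch length per layer = 2650 / 0.22, so 12045.5 mm.
Laser time per layer = 12045.5 / 4530 = 2.6591 s.
Per-layer time = 2.6591 + 6.65 = 9.3091 s.
Build time = 6867 × 9.3091 = 63925.5897 s = 17.76 hours.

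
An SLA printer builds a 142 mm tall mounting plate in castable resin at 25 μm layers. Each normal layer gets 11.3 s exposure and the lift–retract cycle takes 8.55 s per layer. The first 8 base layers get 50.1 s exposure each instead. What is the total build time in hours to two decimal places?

Number of layers: 142 / 0.025 → 5680 (rounded up).
Base layers = 8 × (50.1 + 8.55) = 469.2 s.
Regular layers: 5672 × (11.3 + 8.55) → 112589.2 s.
Total = 469.2 + 112589.2 = 113058.4 s = 31.41 hours.

31.41 hours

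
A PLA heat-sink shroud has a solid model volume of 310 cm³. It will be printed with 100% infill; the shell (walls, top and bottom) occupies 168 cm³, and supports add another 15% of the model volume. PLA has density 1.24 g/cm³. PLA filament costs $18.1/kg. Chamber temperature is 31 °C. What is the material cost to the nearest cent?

$8.00

Volume inside the shell = 310 − 168, so 142 cm³.
Infill deposited: 1.00 × 142 → 142 cm³.
Support: 0.15 × 310 → 46.5 cm³.
Total extruded = 168 + 142 + 46.5, so 356.5 cm³.
Mass: 356.5 × 1.24 → 442.06 g.
Cost = 442.06 g / 1000 × $18.1/kg = $8.00.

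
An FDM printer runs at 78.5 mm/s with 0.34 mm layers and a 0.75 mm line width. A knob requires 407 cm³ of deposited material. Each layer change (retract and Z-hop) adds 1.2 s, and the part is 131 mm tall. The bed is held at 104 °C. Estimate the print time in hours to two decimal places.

Bead cross-section = 0.34 × 0.75 = 0.255 mm².
Total extruded path = 407000/0.255 = 1596078.4 mm.
Time extruding: 1596078.4 / 78.5 → 20332.2 s.
Layers = ⌈131/0.34⌉ = 386.
Layer-change overhead = 386 × 1.2, so 463.2 s.
Total = 20332.2 + 463.2 = 20795.4 s = 5.78 hours.

5.78 hours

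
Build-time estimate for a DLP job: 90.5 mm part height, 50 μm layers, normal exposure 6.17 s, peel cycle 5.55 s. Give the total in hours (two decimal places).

Layers = ⌈90.5/0.05⌉ = 1810.
Cycle time = 6.17 + 5.55 = 11.72 s.
Build time: 1810 × 11.72 s = 21213.2 s, i.e. 5.89 hours.

5.89 hours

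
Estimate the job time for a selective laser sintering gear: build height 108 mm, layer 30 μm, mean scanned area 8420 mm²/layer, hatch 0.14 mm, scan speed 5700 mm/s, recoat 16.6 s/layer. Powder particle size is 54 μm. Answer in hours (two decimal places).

Number of layers: 108 / 0.03 → 3600 (rounded up).
Per-layer scan distance: 8420 / 0.14 → 60142.9 mm.
Laser time per layer = 60142.9 / 5700 = 10.5514 s.
Time per layer = 10.5514 + 16.6, so 27.1514 s.
Build time = 3600 × 27.1514 = 97745.04 s = 27.15 hours.

27.15 hours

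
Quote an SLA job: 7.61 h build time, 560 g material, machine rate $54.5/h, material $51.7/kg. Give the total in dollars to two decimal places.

$443.70

Time charge: 54.5 × 7.61 → $414.745.
Feedstock cost = 51.7 × 560/1000 = $28.952.
Total = 414.745 + 28.952 = 443.697 ≈ $443.70.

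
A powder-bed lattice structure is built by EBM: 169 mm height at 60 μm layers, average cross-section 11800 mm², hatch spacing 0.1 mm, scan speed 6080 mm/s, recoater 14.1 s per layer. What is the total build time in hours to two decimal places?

26.22 hours

Layers = ⌈169/0.06⌉ = 2817.
Hatch length per layer = 11800 / 0.1 = 118000 mm.
Beam time per layer = 118000 / 6080, so 19.4079 s.
Layer cycle = 19.4079 + 14.1, so 33.5079 s.
2817 layers × 33.5079 s/layer = 94391.7543 s, i.e. 26.22 hours.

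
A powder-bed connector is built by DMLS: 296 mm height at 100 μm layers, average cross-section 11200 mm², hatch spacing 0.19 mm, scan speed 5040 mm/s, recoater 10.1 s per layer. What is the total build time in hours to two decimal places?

17.92 hours

Number of layers: 296 / 0.1 → 2960 (rounded up).
Scan path per layer: 11200 / 0.19 → 58947.4 mm.
Laser time per layer: 58947.4 / 5040 → 11.6959 s.
Time per layer = 11.6959 + 10.1, so 21.7959 s.
Build time = 2960 × 21.7959 = 64515.864 s = 17.92 hours.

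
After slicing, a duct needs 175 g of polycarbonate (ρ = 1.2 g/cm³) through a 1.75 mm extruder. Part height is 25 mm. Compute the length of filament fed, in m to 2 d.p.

60.63 m

Extruded volume: 175/1.2 = 145.8333 cm³ (145833.3 mm³).
Filament cross-section = π × (1.75/2)² = 2.4053 mm².
Length = 145833.3 / 2.4053 = 60629.98 mm = 60.63 m.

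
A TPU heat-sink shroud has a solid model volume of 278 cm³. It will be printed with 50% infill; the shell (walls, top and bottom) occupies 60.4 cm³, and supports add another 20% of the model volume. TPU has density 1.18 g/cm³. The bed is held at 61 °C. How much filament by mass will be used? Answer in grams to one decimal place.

Volume inside the shell: 278 − 60.4 → 217.6 cm³.
Infill deposited: 0.50 × 217.6 → 108.8 cm³.
Support = 0.20 × 278, so 55.6 cm³.
Total printed volume = 60.4 + 108.8 + 55.6, so 224.8 cm³.
Mass = 224.8 × 1.18, so 265.264 g.

265.3 g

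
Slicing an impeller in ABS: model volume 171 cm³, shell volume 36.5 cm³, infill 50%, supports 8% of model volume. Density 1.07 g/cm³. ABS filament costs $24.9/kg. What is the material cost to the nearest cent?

$3.13

Interior volume: 171 − 36.5 → 134.5 cm³.
Infill deposited: 0.50 × 134.5 → 67.25 cm³.
Support: 0.08 × 171 → 13.68 cm³.
Total extruded = 36.5 + 67.25 + 13.68 = 117.43 cm³.
Mass = 117.43 × 1.07, so 125.6501 g.
At $24.9/kg: 125.6501/1000 × 24.9 = $3.13.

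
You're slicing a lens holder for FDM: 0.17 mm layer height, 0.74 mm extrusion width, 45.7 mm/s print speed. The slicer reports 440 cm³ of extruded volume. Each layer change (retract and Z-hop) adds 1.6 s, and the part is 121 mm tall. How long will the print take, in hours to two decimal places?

21.58 hours

Extrusion cross-section: 0.17 × 0.74 → 0.1258 mm².
Total extruded path = 440000/0.1258 = 3497615.3 mm.
Extrusion time: 3497615.3 / 45.7 → 76534.3 s.
Number of layers: 121 / 0.17 → 712 (rounded up).
Non-print overhead = 712 × 1.6, so 1139.2 s.
Altogether 76534.3 + 1139.2 = 77673.5 s, i.e. 21.58 hours.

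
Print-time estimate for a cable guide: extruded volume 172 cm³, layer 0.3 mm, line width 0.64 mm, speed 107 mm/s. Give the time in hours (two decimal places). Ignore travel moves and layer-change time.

Bead cross-section = 0.3 × 0.64, so 0.192 mm².
Toolpath length = 172 cm³ / 0.192 mm² = 172000 / 0.192 = 895833.3 mm.
Print-move time = 895833.3 / 107 = 8372.3 s.
In the requested units: 8372.3 s = 2.33 hours.

2.33 hours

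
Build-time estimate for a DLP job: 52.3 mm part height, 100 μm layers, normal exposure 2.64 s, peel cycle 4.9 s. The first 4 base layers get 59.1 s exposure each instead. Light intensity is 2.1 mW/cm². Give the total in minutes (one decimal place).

69.5 minutes

Layers = ⌈52.3/0.1⌉ = 523.
Bottom layers = 4 × (59.1 + 4.9) = 256 s.
Remaining layers = 519 × (2.64 + 4.9) = 3913.26 s.
Sum: 256 + 3913.26 = 4169.26 s → 69.5 minutes.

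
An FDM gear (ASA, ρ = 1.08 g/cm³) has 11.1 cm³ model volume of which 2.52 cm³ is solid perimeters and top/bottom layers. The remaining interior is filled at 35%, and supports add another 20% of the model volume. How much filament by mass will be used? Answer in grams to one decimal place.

Interior volume = 11.1 − 2.52 = 8.58 cm³.
Infill deposited: 0.35 × 8.58 → 3.003 cm³.
Support = 0.20 × 11.1, so 2.22 cm³.
Deposited volume = 2.52 + 3.003 + 2.22, so 7.743 cm³.
Mass = 7.743 × 1.08 = 8.36244 g.

8.4 g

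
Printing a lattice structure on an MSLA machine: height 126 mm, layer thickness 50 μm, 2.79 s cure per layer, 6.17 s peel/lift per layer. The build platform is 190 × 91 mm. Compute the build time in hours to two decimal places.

Number of layers: 126 / 0.05 → 2520 (rounded up).
Per-layer time = 2.79 + 6.17, so 8.96 s.
Build time: 2520 × 8.96 s = 22579.2 s, i.e. 6.27 hours.

6.27 hours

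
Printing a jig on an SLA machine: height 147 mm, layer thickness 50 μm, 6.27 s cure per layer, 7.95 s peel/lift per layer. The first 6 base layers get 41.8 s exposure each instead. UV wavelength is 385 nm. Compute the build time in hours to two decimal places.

11.67 hours

Number of layers: 147 / 0.05 → 2940 (rounded up).
Burn-in layers: 6 × (41.8 + 7.95) → 298.5 s.
Normal layers: 2934 × (6.27 + 7.95) → 41721.48 s.
Sum: 298.5 + 41721.48 = 42019.98 s → 11.67 hours.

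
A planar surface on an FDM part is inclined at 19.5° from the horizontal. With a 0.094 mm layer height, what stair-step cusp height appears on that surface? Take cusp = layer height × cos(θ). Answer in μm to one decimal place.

cos(19.5°) = 0.9426, so cusp = 0.094 × 0.9426 = 0.088604 mm → 88.6 μm.

88.6 μm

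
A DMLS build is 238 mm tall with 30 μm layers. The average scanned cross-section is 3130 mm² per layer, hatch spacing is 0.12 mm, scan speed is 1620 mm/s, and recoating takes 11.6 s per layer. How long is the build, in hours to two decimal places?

Layer count = ceil(238 / 0.03) = 7934.
Hatch length per layer = 3130 / 0.12, so 26083.3 mm.
Scan time per layer = 26083.3 / 1620 = 16.1008 s.
Layer cycle = 16.1008 + 11.6, so 27.7008 s.
Build time = 7934 × 27.7008 = 219778.1472 s = 61.05 hours.

61.05 hours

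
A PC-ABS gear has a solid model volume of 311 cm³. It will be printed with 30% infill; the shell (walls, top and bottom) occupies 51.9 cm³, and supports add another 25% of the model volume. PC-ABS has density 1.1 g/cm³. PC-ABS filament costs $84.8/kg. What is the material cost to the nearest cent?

$19.34

Interior volume: 311 − 51.9 → 259.1 cm³.
Infill deposited: 0.30 × 259.1 → 77.73 cm³.
Support: 0.25 × 311 → 77.75 cm³.
Deposited volume = 51.9 + 77.73 + 77.75 = 207.38 cm³.
Mass = 207.38 × 1.1, so 228.118 g.
At $84.8/kg: 228.118/1000 × 84.8 = $19.34.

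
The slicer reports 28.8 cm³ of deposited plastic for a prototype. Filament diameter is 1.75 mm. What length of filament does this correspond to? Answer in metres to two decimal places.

Cross-section of 1.75 mm filament: π·(1.75/2)² = 2.4053 mm².
L = 28800 mm³ / 2.4053 mm² = 11973.56 mm, i.e. 11.97 m.

11.97 m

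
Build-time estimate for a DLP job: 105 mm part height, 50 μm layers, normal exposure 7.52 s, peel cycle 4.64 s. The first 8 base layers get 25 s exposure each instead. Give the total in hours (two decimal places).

Layer count = ceil(105 / 0.05) = 2100.
Burn-in layers = 8 × (25 + 4.64) = 237.12 s.
Normal layers = 2092 × (7.52 + 4.64) = 25438.72 s.
Sum: 237.12 + 25438.72 = 25675.84 s → 7.13 hours.

7.13 hours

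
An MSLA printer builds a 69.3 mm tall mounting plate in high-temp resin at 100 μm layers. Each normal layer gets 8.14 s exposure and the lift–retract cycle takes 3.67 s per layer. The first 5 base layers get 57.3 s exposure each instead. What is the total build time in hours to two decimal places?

Number of layers: 69.3 / 0.1 → 693 (rounded up).
Bottom layers = 5 × (57.3 + 3.67) = 304.85 s.
Remaining layers = 688 × (8.14 + 3.67), so 8125.28 s.
Total = 304.85 + 8125.28 = 8430.13 s = 2.34 hours.

2.34 hours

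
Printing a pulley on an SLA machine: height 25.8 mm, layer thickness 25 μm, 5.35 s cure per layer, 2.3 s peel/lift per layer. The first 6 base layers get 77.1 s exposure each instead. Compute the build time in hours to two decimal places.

Layer count = ceil(25.8 / 0.025) = 1032.
Base layers = 6 × (77.1 + 2.3) = 476.4 s.
Regular layers = 1026 × (5.35 + 2.3) = 7848.9 s.
Total = 476.4 + 7848.9 = 8325.3 s = 2.31 hours.

2.31 hours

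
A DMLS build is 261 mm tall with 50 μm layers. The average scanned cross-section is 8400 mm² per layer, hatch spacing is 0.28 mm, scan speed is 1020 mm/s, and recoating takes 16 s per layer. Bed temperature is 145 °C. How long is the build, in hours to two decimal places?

65.85 hours

Layers = ⌈261/0.05⌉ = 5220.
Hatch length per layer = 8400 / 0.28, so 30000 mm.
Scan time per layer = 30000 / 1020, so 29.4118 s.
Time per layer: 29.4118 + 16 → 45.4118 s.
5220 layers × 45.4118 s/layer = 237049.596 s, i.e. 65.85 hours.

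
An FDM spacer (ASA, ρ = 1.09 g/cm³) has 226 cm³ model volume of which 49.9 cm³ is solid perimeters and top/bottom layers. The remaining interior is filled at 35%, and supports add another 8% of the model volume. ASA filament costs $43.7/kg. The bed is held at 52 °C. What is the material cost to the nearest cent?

Volume inside the shell = 226 − 49.9, so 176.1 cm³.
Infill volume: 0.35 × 176.1 → 61.635 cm³.
Support = 0.08 × 226 = 18.08 cm³.
Total extruded = 49.9 + 61.635 + 18.08 = 129.615 cm³.
Mass = 129.615 × 1.09, so 141.28035 g.
Cost = 141.28035 g / 1000 × $43.7/kg = $6.17.

$6.17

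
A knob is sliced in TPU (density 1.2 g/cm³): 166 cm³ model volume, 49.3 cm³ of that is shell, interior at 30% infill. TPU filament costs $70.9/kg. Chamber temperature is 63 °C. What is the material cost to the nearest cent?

$7.17

Interior volume = 166 − 49.3 = 116.7 cm³.
Infill volume: 0.30 × 116.7 → 35.01 cm³.
Deposited volume = 49.3 + 35.01, so 84.31 cm³.
Mass: 84.31 × 1.2 → 101.172 g.
At $70.9/kg: 101.172/1000 × 70.9 = $7.17.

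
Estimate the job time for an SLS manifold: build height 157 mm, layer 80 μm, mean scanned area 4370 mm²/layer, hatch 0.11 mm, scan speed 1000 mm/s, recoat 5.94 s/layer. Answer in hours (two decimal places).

24.90 hours

Layers = ⌈157/0.08⌉ = 1963.
Per-layer scan distance: 4370 / 0.11 → 39727.3 mm.
Per-layer scan time = 39727.3 / 1000, so 39.7273 s.
Per-layer time = 39.7273 + 5.94, so 45.6673 s.
1963 layers × 45.6673 s/layer = 89644.9099 s, i.e. 24.90 hours.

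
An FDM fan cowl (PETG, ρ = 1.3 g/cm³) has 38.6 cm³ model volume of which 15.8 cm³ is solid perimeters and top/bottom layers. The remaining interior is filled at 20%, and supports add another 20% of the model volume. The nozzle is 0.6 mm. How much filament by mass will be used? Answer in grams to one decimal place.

Infill region = 38.6 − 15.8 = 22.8 cm³.
Deposited infill = 0.20 × 22.8 = 4.56 cm³.
Support: 0.20 × 38.6 → 7.72 cm³.
Total printed volume: 15.8 + 4.56 + 7.72 → 28.08 cm³.
Mass: 28.08 × 1.3 → 36.504 g.

36.5 g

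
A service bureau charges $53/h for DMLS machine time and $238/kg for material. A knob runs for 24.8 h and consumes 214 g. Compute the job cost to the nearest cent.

Time charge = 53 × 24.8 = $1314.40.
Material charge = 238 × 214/1000, so $50.932.
Total = 1314.40 + 50.932 = 1365.332 ≈ $1365.33.

$1365.33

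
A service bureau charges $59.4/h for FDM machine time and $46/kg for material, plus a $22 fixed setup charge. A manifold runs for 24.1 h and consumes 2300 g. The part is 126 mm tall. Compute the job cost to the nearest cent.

$1559.34

Machine cost = 59.4 × 24.1 = $1431.54.
Feedstock cost: 46 × 2300/1000 → $105.80.
Adding setup: 1431.54 + 105.80 + 22 → $1559.34.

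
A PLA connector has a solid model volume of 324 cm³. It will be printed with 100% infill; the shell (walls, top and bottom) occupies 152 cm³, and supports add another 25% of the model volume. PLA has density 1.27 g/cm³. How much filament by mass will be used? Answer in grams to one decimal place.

514.4 g

Interior volume: 324 − 152 → 172 cm³.
Infill deposited: 1.00 × 172 → 172 cm³.
Support = 0.25 × 324 = 81 cm³.
Total extruded: 152 + 172 + 81 → 405 cm³.
Mass = 405 × 1.27, so 514.35 g.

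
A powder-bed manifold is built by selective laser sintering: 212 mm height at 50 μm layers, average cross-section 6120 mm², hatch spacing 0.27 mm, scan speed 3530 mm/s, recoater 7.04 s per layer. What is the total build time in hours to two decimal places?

Number of layers: 212 / 0.05 → 4240 (rounded up).
Per-layer scan distance: 6120 / 0.27 → 22666.7 mm.
Laser time per layer = 22666.7 / 3530, so 6.4212 s.
Per-layer time = 6.4212 + 7.04 = 13.4612 s.
4240 layers × 13.4612 s/layer = 57075.488 s, i.e. 15.85 hours.

15.85 hours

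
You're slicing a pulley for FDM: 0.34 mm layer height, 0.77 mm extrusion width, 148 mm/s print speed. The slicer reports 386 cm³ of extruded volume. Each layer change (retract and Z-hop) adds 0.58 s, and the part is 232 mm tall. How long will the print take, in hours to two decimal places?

Extrusion cross-section: 0.34 × 0.77 → 0.2618 mm².
Total extruded path = 386000/0.2618 = 1474407.9 mm.
Time extruding = 1474407.9 / 148 = 9962.2 s.
Layers = ⌈232/0.34⌉ = 683.
Z-hop total: 683 × 0.58 → 396.14 s.
Altogether 9962.2 + 396.14 = 10358.34 s, i.e. 2.88 hours.

2.88 hours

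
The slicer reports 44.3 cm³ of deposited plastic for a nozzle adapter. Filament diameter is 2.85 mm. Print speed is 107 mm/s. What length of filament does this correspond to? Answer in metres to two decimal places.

6.94 m

A = π r² = π × 1.425² = 6.3794 mm².
Length = 44.3 cm³ / 6.3794 mm² = 44300 / 6.3794 = 6944.23 mm = 6.94 m.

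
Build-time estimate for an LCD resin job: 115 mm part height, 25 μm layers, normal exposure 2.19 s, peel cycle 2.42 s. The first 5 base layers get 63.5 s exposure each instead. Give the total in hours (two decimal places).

5.98 hours

Number of layers: 115 / 0.025 → 4600 (rounded up).
Base layers: 5 × (63.5 + 2.42) → 329.6 s.
Normal layers = 4595 × (2.19 + 2.42) = 21182.95 s.
Sum: 329.6 + 21182.95 = 21512.55 s → 5.98 hours.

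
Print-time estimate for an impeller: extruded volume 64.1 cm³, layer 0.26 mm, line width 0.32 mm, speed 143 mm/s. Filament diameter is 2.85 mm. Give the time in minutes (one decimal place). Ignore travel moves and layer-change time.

89.8 minutes

Bead cross-section = 0.26 × 0.32, so 0.0832 mm².
Toolpath length = 64.1 cm³ / 0.0832 mm² = 64100 / 0.0832 = 770432.7 mm.
Time extruding: 770432.7 / 143 → 5387.6 s.
5387.6 s = 89.8 minutes.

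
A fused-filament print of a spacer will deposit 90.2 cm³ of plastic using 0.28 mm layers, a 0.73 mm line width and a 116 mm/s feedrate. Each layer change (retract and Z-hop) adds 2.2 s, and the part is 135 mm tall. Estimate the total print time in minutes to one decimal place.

Bead cross-section: 0.28 × 0.73 → 0.2044 mm².
Total extruded path = 90200/0.2044 = 441291.6 mm.
Extrusion time = 441291.6 / 116, so 3804.2 s.
Layers = ⌈135/0.28⌉ = 483.
Layer-change overhead = 483 × 2.2, so 1062.6 s.
Altogether 3804.2 + 1062.6 = 4866.8 s, i.e. 81.1 minutes.

81.1 minutes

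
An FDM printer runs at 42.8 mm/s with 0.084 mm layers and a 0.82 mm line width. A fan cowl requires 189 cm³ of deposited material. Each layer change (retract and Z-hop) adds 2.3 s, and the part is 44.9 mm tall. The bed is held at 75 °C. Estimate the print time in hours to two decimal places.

Bead cross-section = 0.084 × 0.82 = 0.06888 mm².
Path length: 189000 mm³ / 0.06888 mm² → 2743902.4 mm.
Time extruding = 2743902.4 / 42.8, so 64109.9 s.
Layer count = ceil(44.9 / 0.084) = 535.
Non-print overhead = 535 × 2.3 = 1230.5 s.
Total = 64109.9 + 1230.5 = 65340.4 s = 18.15 hours.

18.15 hours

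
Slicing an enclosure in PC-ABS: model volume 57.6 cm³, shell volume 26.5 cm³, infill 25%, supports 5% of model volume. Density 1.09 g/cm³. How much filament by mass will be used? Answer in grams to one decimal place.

40.5 g

Infill region = 57.6 − 26.5, so 31.1 cm³.
Infill volume = 0.25 × 31.1 = 7.775 cm³.
Support: 0.05 × 57.6 → 2.88 cm³.
Total printed volume: 26.5 + 7.775 + 2.88 → 37.155 cm³.
Mass = 37.155 × 1.09 = 40.49895 g.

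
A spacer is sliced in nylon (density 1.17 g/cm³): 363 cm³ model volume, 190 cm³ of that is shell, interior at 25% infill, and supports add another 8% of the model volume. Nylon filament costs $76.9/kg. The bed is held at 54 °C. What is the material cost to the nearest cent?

Interior volume = 363 − 190 = 173 cm³.
Infill volume = 0.25 × 173, so 43.25 cm³.
Support: 0.08 × 363 → 29.04 cm³.
Total extruded = 190 + 43.25 + 29.04, so 262.29 cm³.
Mass = 262.29 × 1.17 = 306.8793 g.
At $76.9/kg: 306.8793/1000 × 76.9 = $23.60.

$23.60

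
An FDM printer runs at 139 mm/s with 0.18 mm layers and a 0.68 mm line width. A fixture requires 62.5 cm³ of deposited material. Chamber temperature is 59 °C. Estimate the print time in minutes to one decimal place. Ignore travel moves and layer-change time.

Extrusion cross-section: 0.18 × 0.68 → 0.1224 mm².
Total extruded path = 62500/0.1224 = 510620.9 mm.
Time extruding = 510620.9 / 139 = 3673.5 s.
In the requested units: 3673.5 s = 61.2 minutes.

61.2 minutes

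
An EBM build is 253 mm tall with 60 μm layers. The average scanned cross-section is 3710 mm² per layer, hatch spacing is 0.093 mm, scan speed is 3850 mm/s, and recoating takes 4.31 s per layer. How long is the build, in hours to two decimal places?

17.19 hours

Layer count = ceil(253 / 0.06) = 4217.
Hatch length per layer = 3710 / 0.093, so 39892.5 mm.
Beam time per layer: 39892.5 / 3850 → 10.3617 s.
Layer cycle = 10.3617 + 4.31 = 14.6717 s.
Total: 4217 × 14.6717 s = 61870.5589 s → 17.19 hours.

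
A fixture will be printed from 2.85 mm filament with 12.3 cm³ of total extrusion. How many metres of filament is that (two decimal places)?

Filament cross-section = π × (2.85/2)² = 6.3794 mm².
Length = 12.3 cm³ / 6.3794 mm² = 12300 / 6.3794 = 1928.08 mm = 1.93 m.

1.93 m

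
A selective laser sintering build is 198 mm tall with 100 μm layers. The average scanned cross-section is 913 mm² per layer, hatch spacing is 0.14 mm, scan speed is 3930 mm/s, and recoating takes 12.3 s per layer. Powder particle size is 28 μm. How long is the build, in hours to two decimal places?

7.68 hours

Layers = ⌈198/0.1⌉ = 1980.
Per-layer scan distance = 913 / 0.14 = 6521.4 mm.
Per-layer scan time = 6521.4 / 3930, so 1.6594 s.
Per-layer time = 1.6594 + 12.3, so 13.9594 s.
Build time = 1980 × 13.9594 = 27639.612 s = 7.68 hours.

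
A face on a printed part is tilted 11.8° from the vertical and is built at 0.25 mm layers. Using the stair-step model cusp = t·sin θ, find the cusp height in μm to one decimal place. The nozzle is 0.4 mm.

51.1 μm

sin(11.8°) = 0.2045, so cusp = 0.25 × 0.2045 = 0.051125 mm → 51.1 μm.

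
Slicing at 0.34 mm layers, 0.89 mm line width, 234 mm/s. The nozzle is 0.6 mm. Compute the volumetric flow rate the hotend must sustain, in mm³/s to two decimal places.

70.81

Extrusion cross-section = 0.34 × 0.89 = 0.3026 mm².
Q = v·A = 234 × 0.3026 = 70.81 mm³/s.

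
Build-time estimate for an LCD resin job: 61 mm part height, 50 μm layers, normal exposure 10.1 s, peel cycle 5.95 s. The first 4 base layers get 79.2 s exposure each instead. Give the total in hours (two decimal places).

5.52 hours

Layer count = ceil(61 / 0.05) = 1220.
Burn-in layers = 4 × (79.2 + 5.95), so 340.6 s.
Remaining layers: 1216 × (10.1 + 5.95) → 19516.8 s.
Total = 340.6 + 19516.8 = 19857.4 s = 5.52 hours.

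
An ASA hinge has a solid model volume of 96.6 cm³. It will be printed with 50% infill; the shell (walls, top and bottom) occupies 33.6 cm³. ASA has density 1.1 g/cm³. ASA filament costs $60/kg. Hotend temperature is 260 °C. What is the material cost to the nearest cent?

Infill region: 96.6 − 33.6 → 63 cm³.
Infill deposited = 0.50 × 63 = 31.5 cm³.
Total extruded = 33.6 + 31.5 = 65.1 cm³.
Mass = 65.1 × 1.1, so 71.61 g.
At $60/kg: 71.61/1000 × 60 = $4.30.

$4.30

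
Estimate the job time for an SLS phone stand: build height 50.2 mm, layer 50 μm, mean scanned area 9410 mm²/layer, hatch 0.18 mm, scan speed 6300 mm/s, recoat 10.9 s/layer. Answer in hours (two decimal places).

5.35 hours

Layer count = ceil(50.2 / 0.05) = 1004.
Hatch length per layer = 9410 / 0.18, so 52277.8 mm.
Per-layer scan time = 52277.8 / 6300, so 8.2981 s.
Layer cycle = 8.2981 + 10.9, so 19.1981 s.
Build time = 1004 × 19.1981 = 19274.8924 s = 5.35 hours.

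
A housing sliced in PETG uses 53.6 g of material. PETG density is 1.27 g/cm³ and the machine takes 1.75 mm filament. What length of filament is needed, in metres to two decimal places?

17.55 m

Volume = 53.6 g / 1.27 g·cm⁻³ = 42.2047 cm³ = 42204.7 mm³.
A = π r² = π × 0.875² = 2.4053 mm².
Length = 42204.7 / 2.4053 = 17546.54 mm = 17.55 m.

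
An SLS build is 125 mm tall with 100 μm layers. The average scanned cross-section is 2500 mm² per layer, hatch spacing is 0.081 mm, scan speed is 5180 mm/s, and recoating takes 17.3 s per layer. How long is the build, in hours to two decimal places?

8.08 hours

Number of layers: 125 / 0.1 → 1250 (rounded up).
Per-layer scan distance = 2500 / 0.081, so 30864.2 mm.
Per-layer scan time = 30864.2 / 5180 = 5.9583 s.
Time per layer = 5.9583 + 17.3 = 23.2583 s.
Total: 1250 × 23.2583 s = 29072.875 s → 8.08 hours.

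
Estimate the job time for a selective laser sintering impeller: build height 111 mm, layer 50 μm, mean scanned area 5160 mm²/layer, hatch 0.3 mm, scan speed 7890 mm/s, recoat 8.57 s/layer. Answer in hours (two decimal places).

6.63 hours

Layer count = ceil(111 / 0.05) = 2220.
Per-layer scan distance = 5160 / 0.3 = 17200 mm.
Laser time per layer = 17200 / 7890 = 2.18 s.
Layer cycle: 2.18 + 8.57 → 10.75 s.
Build time = 2220 × 10.75 = 23865 s = 6.63 hours.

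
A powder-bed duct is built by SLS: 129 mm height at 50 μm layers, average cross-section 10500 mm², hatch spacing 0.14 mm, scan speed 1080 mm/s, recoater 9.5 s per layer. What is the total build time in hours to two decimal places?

Layer count = ceil(129 / 0.05) = 2580.
Scan path per layer: 10500 / 0.14 → 75000 mm.
Per-layer scan time = 75000 / 1080, so 69.4444 s.
Per-layer time = 69.4444 + 9.5 = 78.9444 s.
Total: 2580 × 78.9444 s = 203676.552 s → 56.58 hours.

56.58 hours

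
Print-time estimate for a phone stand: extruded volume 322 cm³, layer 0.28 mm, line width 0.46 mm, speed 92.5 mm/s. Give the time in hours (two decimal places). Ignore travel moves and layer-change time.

7.51 hours

Line area: 0.28 × 0.46 → 0.1288 mm².
Path length: 322000 mm³ / 0.1288 mm² → 2500000 mm.
Extrusion time = 2500000 / 92.5 = 27027 s.
Converting: 27027 s = 7.51 hours.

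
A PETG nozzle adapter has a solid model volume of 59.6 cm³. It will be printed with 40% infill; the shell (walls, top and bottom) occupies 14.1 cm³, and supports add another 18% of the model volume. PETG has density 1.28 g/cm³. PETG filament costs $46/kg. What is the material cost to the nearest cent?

$2.53

Volume inside the shell = 59.6 − 14.1 = 45.5 cm³.
Deposited infill: 0.40 × 45.5 → 18.2 cm³.
Support: 0.18 × 59.6 → 10.728 cm³.
Total printed volume: 14.1 + 18.2 + 10.728 → 43.028 cm³.
Mass = 43.028 × 1.28 = 55.07584 g.
At $46/kg: 55.07584/1000 × 46 = $2.53.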